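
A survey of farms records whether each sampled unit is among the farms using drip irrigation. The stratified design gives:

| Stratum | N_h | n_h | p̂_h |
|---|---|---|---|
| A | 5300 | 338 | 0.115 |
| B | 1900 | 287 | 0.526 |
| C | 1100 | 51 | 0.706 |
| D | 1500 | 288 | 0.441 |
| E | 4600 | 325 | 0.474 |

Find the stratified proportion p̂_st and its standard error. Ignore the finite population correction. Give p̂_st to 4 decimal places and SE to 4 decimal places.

p̂_st ≈ 0.3630, SE ≈ 0.0130

N = 14400; stratum weights W_h = N_h/N.
p̂_st = Σ W_h p̂_h = (5300·0.115 + 1900·0.526 + 1100·0.706 + 1500·0.441 + 4600·0.474)/14400 = 0.36301
V̂(p̂_st) = Σ W_h² p̂_h(1−p̂_h)/(n_h−1):
  stratum A: (5300/14400)²·0.115·0.885/337 = 4.09108e-05
  stratum B: (1900/14400)²·0.526·0.474/286 = 1.51768e-05
  stratum C: (1100/14400)²·0.706·0.294/50 = 2.42238e-05
  stratum D: (1500/14400)²·0.441·0.559/287 = 9.32022e-06
  stratum E: (4600/14400)²·0.474·0.526/324 = 7.85253e-05
V̂(p̂_st) = 0.000168157; SE = √V̂ = 0.0129675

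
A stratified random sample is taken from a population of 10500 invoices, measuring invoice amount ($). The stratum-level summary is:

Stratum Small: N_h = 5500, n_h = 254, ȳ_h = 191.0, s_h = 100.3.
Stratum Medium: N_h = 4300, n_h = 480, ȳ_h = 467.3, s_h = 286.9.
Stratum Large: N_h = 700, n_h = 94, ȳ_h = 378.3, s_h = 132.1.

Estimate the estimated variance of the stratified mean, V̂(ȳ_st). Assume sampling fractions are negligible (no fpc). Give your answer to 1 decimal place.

V̂(ȳ_st) = Σ W_h² s_h²/n_h, with W_h = N_h/N and N = 10500:
  stratum Small: (5500/10500)²·100.3²/254 = 10.8671
  stratum Medium: (4300/10500)²·286.9²/480 = 28.7593
  stratum Large: (700/10500)²·132.1²/94 = 0.825078
V̂(ȳ_st) = 40.4515

V̂(ȳ_st) ≈ 40.5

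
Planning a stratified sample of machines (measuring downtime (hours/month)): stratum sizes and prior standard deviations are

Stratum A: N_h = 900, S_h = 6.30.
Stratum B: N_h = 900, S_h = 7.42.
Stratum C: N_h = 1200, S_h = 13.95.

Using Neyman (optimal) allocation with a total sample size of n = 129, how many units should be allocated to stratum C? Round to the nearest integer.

Neyman allocation: n_h = n · N_h S_h / Σ N_i S_i, with n = 129.
  stratum A: N_h·S_h = 900·6.30 = 5670.00
  stratum B: N_h·S_h = 900·7.42 = 6678.00
  stratum C: N_h·S_h = 1200·13.95 = 16740.00
Σ N_h S_h = 29088.00
n for stratum C = 129·16740.00/29088.00 = 74.239 → 74

74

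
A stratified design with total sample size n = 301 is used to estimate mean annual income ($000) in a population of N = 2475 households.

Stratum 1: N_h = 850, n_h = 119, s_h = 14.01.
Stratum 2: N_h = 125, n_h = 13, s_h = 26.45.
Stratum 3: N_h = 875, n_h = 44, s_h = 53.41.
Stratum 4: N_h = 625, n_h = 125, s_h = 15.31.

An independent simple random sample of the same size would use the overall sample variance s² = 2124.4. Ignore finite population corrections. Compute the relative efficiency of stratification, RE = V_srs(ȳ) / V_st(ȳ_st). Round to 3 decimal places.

RE ≈ 0.825

V̂(ȳ_st) = Σ W_h² s_h²/n_h, with W_h = N_h/N and N = 2475:
  stratum 1: (850/2475)²·14.01²/119 = 0.194544
  stratum 2: (125/2475)²·26.45²/13 = 0.137271
  stratum 3: (875/2475)²·53.41²/44 = 8.10323
  stratum 4: (625/2475)²·15.31²/125 = 0.119578
V_st = 8.55462
V_srs = s²/n = 2124.4/301 = 7.05781
Relative efficiency = V_srs / V_st = 7.05781/8.55462 = 0.8250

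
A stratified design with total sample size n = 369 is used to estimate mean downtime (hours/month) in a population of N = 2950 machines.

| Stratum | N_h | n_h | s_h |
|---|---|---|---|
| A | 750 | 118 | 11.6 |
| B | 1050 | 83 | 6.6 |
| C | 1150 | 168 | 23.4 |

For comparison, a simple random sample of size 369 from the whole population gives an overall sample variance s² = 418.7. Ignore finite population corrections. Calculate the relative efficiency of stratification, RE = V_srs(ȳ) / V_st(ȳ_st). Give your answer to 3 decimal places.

RE ≈ 1.785

V̂(ȳ_st) = Σ W_h² s_h²/n_h, with W_h = N_h/N and N = 2950:
  stratum A: (750/2950)²·11.6²/118 = 0.0737076
  stratum B: (1050/2950)²·6.6²/83 = 0.0664882
  stratum C: (1150/2950)²·23.4²/168 = 0.495307
V_st = 0.635502
V_srs = s²/n = 418.7/369 = 1.13469
Relative efficiency = V_srs / V_st = 1.13469/0.635502 = 1.7855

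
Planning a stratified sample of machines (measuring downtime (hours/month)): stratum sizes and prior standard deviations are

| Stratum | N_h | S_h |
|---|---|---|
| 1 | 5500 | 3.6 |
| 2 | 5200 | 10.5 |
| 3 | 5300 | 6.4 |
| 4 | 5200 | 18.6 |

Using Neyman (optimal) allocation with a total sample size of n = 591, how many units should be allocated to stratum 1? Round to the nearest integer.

57

Neyman allocation: n_h = n · N_h S_h / Σ N_i S_i, with n = 591.
  stratum 1: N_h·S_h = 5500·3.6 = 19800.00
  stratum 2: N_h·S_h = 5200·10.5 = 54600.00
  stratum 3: N_h·S_h = 5300·6.4 = 33920.00
  stratum 4: N_h·S_h = 5200·18.6 = 96720.00
Σ N_h S_h = 205040.00
n for stratum 1 = 591·19800.00/205040.00 = 57.071 → 57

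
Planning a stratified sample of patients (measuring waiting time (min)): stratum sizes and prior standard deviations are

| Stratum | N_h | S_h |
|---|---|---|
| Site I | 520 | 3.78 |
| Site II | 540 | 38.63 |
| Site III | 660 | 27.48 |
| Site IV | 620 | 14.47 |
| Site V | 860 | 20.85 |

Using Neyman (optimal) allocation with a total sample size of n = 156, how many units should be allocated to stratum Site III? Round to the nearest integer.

Neyman allocation: n_h = n · N_h S_h / Σ N_i S_i, with n = 156.
  stratum Site I: N_h·S_h = 520·3.78 = 1965.60
  stratum Site II: N_h·S_h = 540·38.63 = 20860.20
  stratum Site III: N_h·S_h = 660·27.48 = 18136.80
  stratum Site IV: N_h·S_h = 620·14.47 = 8971.40
  stratum Site V: N_h·S_h = 860·20.85 = 17931.00
Σ N_h S_h = 67865.00
n for stratum Site III = 156·18136.80/67865.00 = 41.691 → 42

42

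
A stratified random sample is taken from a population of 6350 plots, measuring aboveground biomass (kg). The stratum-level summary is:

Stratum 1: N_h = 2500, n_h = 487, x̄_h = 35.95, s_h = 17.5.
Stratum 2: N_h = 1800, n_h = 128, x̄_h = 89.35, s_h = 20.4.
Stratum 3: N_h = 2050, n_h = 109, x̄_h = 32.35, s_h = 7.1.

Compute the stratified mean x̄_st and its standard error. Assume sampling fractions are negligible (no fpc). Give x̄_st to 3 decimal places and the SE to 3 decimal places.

x̄_st ≈ 49.925, SE ≈ 0.638

x̄_st = Σ W_h x̄_h = (2500·35.95 + 1800·89.35 + 2050·32.35)/6350 = 49.92480
V̂(x̄_st) = Σ W_h² s_h²/n_h, with W_h = N_h/N and N = 6350:
  stratum 1: (2500/6350)²·17.5²/487 = 0.097472
  stratum 2: (1800/6350)²·20.4²/128 = 0.261245
  stratum 3: (2050/6350)²·7.1²/109 = 0.0482004
V̂(x̄_st) = 0.406917
SE(x̄_st) = √0.406917 = 0.637901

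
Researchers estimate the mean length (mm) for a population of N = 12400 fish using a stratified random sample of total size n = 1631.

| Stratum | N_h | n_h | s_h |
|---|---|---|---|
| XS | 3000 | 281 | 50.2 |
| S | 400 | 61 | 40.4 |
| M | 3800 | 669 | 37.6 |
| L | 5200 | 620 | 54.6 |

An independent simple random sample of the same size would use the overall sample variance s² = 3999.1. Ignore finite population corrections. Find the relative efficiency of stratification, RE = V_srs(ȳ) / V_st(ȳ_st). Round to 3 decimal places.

RE ≈ 1.536

V̂(ȳ_st) = Σ W_h² s_h²/n_h, with W_h = N_h/N and N = 12400:
  stratum XS: (3000/12400)²·50.2²/281 = 0.524929
  stratum S: (400/12400)²·40.4²/61 = 0.0278426
  stratum M: (3800/12400)²·37.6²/669 = 0.19846
  stratum L: (5200/12400)²·54.6²/620 = 0.845584
V_st = 1.59682
V_srs = s²/n = 3999.1/1631 = 2.45193
Relative efficiency = V_srs / V_st = 2.45193/1.59682 = 1.5355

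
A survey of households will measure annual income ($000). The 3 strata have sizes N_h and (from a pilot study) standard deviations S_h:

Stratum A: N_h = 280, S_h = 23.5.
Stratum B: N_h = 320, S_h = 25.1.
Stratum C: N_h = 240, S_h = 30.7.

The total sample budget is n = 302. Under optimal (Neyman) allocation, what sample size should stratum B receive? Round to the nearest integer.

110

Neyman allocation: n_h = n · N_h S_h / Σ N_i S_i, with n = 302.
  stratum A: N_h·S_h = 280·23.5 = 6580.00
  stratum B: N_h·S_h = 320·25.1 = 8032.00
  stratum C: N_h·S_h = 240·30.7 = 7368.00
Σ N_h S_h = 21980.00
n for stratum B = 302·8032.00/21980.00 = 110.358 → 110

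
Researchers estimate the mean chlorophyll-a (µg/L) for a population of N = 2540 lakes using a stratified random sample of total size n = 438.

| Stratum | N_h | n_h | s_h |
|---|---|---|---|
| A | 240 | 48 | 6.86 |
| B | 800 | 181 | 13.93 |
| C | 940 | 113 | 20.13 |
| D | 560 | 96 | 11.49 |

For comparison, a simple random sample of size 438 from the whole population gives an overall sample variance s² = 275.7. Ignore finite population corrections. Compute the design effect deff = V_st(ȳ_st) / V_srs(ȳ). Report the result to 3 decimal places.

V̂(ȳ_st) = Σ W_h² s_h²/n_h, with W_h = N_h/N and N = 2540:
  stratum A: (240/2540)²·6.86²/48 = 0.0087531
  stratum B: (800/2540)²·13.93²/181 = 0.10635
  stratum C: (940/2540)²·20.13²/113 = 0.491131
  stratum D: (560/2540)²·11.49²/96 = 0.0668463
V_st = 0.67308
V_srs = s²/n = 275.7/438 = 0.629452
deff = V_st / V_srs = 0.67308/0.629452 = 1.0693

deff ≈ 1.069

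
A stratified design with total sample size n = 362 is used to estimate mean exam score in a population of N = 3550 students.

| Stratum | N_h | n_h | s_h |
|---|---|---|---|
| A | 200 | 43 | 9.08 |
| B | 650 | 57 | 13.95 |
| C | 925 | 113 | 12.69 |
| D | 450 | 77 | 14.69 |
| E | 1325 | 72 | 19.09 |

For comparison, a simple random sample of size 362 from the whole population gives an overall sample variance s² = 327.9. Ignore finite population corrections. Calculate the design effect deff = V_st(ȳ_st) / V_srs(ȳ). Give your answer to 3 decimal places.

deff ≈ 1.068

V̂(ȳ_st) = Σ W_h² s_h²/n_h, with W_h = N_h/N and N = 3550:
  stratum A: (200/3550)²·9.08²/43 = 0.00608564
  stratum B: (650/3550)²·13.95²/57 = 0.114457
  stratum C: (925/3550)²·12.69²/113 = 0.0967546
  stratum D: (450/3550)²·14.69²/77 = 0.045032
  stratum E: (1325/3550)²·19.09²/72 = 0.705106
V_st = 0.967436
V_srs = s²/n = 327.9/362 = 0.905801
deff = V_st / V_srs = 0.967436/0.905801 = 1.0680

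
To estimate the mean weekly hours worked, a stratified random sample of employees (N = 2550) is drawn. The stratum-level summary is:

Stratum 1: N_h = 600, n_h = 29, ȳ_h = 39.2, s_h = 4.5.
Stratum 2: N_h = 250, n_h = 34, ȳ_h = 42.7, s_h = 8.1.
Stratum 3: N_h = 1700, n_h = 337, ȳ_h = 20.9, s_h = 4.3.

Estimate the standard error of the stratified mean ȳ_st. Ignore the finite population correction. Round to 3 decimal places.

V̂(ȳ_st) = Σ W_h² s_h²/n_h, with W_h = N_h/N and N = 2550:
  stratum 1: (600/2550)²·4.5²/29 = 0.0386589
  stratum 2: (250/2550)²·8.1²/34 = 0.0185477
  stratum 3: (1700/2550)²·4.3²/337 = 0.0243851
V̂(ȳ_st) = 0.0815917
SE(ȳ_st) = √0.0815917 = 0.285643

SE(ȳ_st) ≈ 0.286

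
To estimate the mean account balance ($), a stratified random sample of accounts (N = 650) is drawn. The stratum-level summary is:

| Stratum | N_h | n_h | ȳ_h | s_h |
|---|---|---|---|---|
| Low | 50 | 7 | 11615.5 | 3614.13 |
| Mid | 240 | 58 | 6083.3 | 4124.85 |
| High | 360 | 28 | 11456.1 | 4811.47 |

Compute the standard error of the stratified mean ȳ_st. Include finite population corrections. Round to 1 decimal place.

SE(ȳ_st) ≈ 523.2

V̂(ȳ_st) = Σ W_h² (1 − n_h/N_h) s_h²/n_h, with W_h = N_h/N and N = 650:
  stratum Low: (50/650)²·(1 − 7/50)·3614.13²/7 = 9495.57
  stratum Mid: (240/650)²·(1 − 58/240)·4124.85²/58 = 30328
  stratum High: (360/650)²·(1 − 28/360)·4811.47²/28 = 233890
V̂(ȳ_st) = 273713
SE(ȳ_st) = √273713 = 523.176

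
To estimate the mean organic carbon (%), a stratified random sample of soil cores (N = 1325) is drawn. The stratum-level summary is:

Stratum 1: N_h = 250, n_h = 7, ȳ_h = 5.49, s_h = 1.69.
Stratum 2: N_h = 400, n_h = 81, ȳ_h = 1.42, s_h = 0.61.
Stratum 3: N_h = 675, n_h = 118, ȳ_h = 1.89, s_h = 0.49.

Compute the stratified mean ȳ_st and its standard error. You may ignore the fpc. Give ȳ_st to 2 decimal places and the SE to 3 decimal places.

ȳ_st = Σ W_h ȳ_h = (250·5.49 + 400·1.42 + 675·1.89)/1325 = 2.42736
V̂(ȳ_st) = Σ W_h² s_h²/n_h, with W_h = N_h/N and N = 1325:
  stratum 1: (250/1325)²·1.69²/7 = 0.0145253
  stratum 2: (400/1325)²·0.61²/81 = 0.000418661
  stratum 3: (675/1325)²·0.49²/118 = 0.000528063
V̂(ȳ_st) = 0.015472
SE(ȳ_st) = √0.015472 = 0.124386

ȳ_st ≈ 2.43, SE ≈ 0.124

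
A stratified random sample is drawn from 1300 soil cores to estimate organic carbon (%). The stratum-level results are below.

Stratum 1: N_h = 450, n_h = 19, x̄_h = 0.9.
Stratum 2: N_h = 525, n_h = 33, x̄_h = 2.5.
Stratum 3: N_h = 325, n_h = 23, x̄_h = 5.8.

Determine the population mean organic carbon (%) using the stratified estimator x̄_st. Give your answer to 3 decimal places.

N = Σ N_h = 1300. Stratum weights W_h = N_h/N.
x̄_st = (450·0.9 + 525·2.5 + 325·5.8) / 1300 = 2.77115

x̄_st ≈ 2.771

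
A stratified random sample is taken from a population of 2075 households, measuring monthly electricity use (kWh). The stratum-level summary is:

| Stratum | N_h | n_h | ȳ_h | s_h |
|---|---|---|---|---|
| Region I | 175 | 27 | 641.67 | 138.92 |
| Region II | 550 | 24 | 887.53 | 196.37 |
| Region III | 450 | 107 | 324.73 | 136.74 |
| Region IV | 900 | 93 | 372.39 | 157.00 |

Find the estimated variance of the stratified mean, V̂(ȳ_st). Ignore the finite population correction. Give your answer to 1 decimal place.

V̂(ȳ_st) = Σ W_h² s_h²/n_h, with W_h = N_h/N and N = 2075:
  stratum Region I: (175/2075)²·138.92²/27 = 5.084
  stratum Region II: (550/2075)²·196.37²/24 = 112.883
  stratum Region III: (450/2075)²·136.74²/107 = 8.21857
  stratum Region IV: (900/2075)²·157.00²/93 = 49.8615
V̂(ȳ_st) = 176.047

V̂(ȳ_st) ≈ 176.0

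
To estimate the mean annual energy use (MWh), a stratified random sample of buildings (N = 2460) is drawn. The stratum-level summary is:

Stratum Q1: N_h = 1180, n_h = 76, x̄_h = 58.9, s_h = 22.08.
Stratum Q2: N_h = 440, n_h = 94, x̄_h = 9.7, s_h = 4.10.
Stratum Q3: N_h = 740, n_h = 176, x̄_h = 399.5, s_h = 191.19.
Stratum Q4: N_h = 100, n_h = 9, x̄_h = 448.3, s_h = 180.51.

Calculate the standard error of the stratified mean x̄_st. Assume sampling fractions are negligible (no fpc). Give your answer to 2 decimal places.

SE(x̄_st) ≈ 5.12

V̂(x̄_st) = Σ W_h² s_h²/n_h, with W_h = N_h/N and N = 2460:
  stratum Q1: (1180/2460)²·22.08²/76 = 1.47597
  stratum Q2: (440/2460)²·4.10²/94 = 0.00572104
  stratum Q3: (740/2460)²·191.19²/176 = 18.7936
  stratum Q4: (100/2460)²·180.51²/9 = 5.9826
V̂(x̄_st) = 26.2579
SE(x̄_st) = √26.2579 = 5.12425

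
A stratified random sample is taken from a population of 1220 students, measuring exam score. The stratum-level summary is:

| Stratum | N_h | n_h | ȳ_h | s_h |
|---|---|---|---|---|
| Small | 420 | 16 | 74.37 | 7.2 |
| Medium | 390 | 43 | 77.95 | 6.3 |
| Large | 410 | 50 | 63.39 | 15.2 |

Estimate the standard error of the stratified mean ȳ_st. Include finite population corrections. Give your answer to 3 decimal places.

V̂(ȳ_st) = Σ W_h² (1 − n_h/N_h) s_h²/n_h, with W_h = N_h/N and N = 1220:
  stratum Small: (420/1220)²·(1 − 16/420)·7.2²/16 = 0.369365
  stratum Medium: (390/1220)²·(1 − 43/390)·6.3²/43 = 0.0839242
  stratum Large: (410/1220)²·(1 − 50/410)·15.2²/50 = 0.45823
V̂(ȳ_st) = 0.91152
SE(ȳ_st) = √0.91152 = 0.954735

SE(ȳ_st) ≈ 0.955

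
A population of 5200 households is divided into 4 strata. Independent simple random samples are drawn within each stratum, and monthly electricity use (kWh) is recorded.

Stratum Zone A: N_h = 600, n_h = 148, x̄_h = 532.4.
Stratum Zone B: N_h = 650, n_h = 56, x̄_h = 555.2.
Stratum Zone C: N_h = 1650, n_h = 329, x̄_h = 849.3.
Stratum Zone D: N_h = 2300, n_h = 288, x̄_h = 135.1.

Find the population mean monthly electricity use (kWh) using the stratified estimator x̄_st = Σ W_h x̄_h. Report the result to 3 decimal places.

N = Σ N_h = 5200. Stratum weights W_h = N_h/N.
x̄_st = (600·532.4 + 650·555.2 + 1650·849.3 + 2300·135.1) / 5200 = 460.07596

x̄_st ≈ 460.076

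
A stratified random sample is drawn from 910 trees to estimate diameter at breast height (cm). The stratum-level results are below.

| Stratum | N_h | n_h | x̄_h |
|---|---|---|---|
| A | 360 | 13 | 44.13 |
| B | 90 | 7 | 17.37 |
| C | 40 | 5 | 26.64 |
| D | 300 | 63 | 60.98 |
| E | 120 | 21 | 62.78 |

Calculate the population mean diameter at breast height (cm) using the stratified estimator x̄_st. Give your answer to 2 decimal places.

x̄_st ≈ 48.73

N = Σ N_h = 910. Stratum weights W_h = N_h/N.
x̄_st = (360·44.13 + 90·17.37 + 40·26.64 + 300·60.98 + 120·62.78) / 910 = 48.7289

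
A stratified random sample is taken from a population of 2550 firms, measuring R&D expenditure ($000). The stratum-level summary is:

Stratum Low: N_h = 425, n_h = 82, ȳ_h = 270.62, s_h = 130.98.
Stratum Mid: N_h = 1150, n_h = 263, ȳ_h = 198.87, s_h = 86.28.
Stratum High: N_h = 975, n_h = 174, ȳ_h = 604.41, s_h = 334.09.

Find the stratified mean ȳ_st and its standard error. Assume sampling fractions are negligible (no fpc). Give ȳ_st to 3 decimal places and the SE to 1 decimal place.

ȳ_st ≈ 365.888, SE ≈ 10.3

ȳ_st = Σ W_h ȳ_h = (425·270.62 + 1150·198.87 + 975·604.41)/2550 = 365.88775
V̂(ȳ_st) = Σ W_h² s_h²/n_h, with W_h = N_h/N and N = 2550:
  stratum Low: (425/2550)²·130.98²/82 = 5.81157
  stratum Mid: (1150/2550)²·86.28²/263 = 5.75678
  stratum High: (975/2550)²·334.09²/174 = 93.7792
V̂(ȳ_st) = 105.348
SE(ȳ_st) = √105.348 = 10.2639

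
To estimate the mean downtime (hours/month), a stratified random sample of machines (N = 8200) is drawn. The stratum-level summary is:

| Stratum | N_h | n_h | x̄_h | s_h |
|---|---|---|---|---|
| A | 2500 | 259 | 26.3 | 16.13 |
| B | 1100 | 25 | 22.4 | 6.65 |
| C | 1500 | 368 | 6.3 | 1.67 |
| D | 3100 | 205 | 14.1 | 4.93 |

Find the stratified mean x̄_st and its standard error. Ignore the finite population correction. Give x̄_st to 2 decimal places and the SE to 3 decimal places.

x̄_st ≈ 17.51, SE ≈ 0.377

x̄_st = Σ W_h x̄_h = (2500·26.3 + 1100·22.4 + 1500·6.3 + 3100·14.1)/8200 = 17.50610
V̂(x̄_st) = Σ W_h² s_h²/n_h, with W_h = N_h/N and N = 8200:
  stratum A: (2500/8200)²·16.13²/259 = 0.093373
  stratum B: (1100/8200)²·6.65²/25 = 0.0318318
  stratum C: (1500/8200)²·1.67²/368 = 0.000253595
  stratum D: (3100/8200)²·4.93²/205 = 0.0169448
V̂(x̄_st) = 0.142403
SE(x̄_st) = √0.142403 = 0.377363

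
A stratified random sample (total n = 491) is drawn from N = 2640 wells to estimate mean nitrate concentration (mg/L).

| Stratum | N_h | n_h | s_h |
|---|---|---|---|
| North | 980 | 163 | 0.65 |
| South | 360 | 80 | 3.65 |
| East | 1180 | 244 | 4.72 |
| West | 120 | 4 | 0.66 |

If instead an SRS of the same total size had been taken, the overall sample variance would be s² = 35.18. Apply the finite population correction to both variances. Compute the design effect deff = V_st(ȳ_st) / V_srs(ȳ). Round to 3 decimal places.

deff ≈ 0.298

V̂(ȳ_st) = Σ W_h² (1 − n_h/N_h) s_h²/n_h, with W_h = N_h/N and N = 2640:
  stratum North: (980/2640)²·(1 − 163/980)·0.65²/163 = 0.000297769
  stratum South: (360/2640)²·(1 − 80/360)·3.65²/80 = 0.00240851
  stratum East: (1180/2640)²·(1 − 244/1180)·4.72²/244 = 0.0144692
  stratum West: (120/2640)²·(1 − 4/120)·0.66²/4 = 0.0002175
V_st = 0.017393
V_srs = (1 − 491/2640)·35.18/491 = 0.0583239
deff = V_st / V_srs = 0.017393/0.0583239 = 0.2982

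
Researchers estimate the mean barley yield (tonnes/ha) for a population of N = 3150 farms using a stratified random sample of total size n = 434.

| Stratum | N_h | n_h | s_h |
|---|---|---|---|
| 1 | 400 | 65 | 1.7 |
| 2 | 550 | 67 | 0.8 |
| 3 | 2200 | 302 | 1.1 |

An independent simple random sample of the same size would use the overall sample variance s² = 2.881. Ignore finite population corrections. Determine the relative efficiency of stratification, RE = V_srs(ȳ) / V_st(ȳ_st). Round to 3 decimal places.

RE ≈ 2.241

V̂(ȳ_st) = Σ W_h² s_h²/n_h, with W_h = N_h/N and N = 3150:
  stratum 1: (400/3150)²·1.7²/65 = 0.000716941
  stratum 2: (550/3150)²·0.8²/67 = 0.000291212
  stratum 3: (2200/3150)²·1.1²/302 = 0.00195435
V_st = 0.0029625
V_srs = s²/n = 2.881/434 = 0.00663825
Relative efficiency = V_srs / V_st = 0.00663825/0.0029625 = 2.2408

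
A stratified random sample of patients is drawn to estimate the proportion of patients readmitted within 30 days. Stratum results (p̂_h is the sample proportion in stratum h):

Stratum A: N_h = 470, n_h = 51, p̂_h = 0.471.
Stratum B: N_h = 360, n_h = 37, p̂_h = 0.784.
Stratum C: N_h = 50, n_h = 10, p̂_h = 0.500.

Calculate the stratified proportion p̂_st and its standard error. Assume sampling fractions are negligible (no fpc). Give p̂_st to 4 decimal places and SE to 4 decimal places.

N = 880; stratum weights W_h = N_h/N.
p̂_st = Σ W_h p̂_h = (470·0.471 + 360·0.784 + 50·0.500)/880 = 0.60069
V̂(p̂_st) = Σ W_h² p̂_h(1−p̂_h)/(n_h−1):
  stratum A: (470/880)²·0.471·0.529/50 = 0.00142147
  stratum B: (360/880)²·0.784·0.216/36 = 0.00078724
  stratum C: (50/880)²·0.500·0.500/9 = 8.96752e-05
V̂(p̂_st) = 0.00229838; SE = √V̂ = 0.0479414

p̂_st ≈ 0.6007, SE ≈ 0.0479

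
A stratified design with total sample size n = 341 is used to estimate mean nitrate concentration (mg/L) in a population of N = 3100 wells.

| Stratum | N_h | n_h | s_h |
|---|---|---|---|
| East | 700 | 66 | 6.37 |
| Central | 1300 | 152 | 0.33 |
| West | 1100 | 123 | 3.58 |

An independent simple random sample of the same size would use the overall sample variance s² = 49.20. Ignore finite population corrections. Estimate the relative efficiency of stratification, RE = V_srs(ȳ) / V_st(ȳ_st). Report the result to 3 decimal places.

V̂(ȳ_st) = Σ W_h² s_h²/n_h, with W_h = N_h/N and N = 3100:
  stratum East: (700/3100)²·6.37²/66 = 0.0313478
  stratum Central: (1300/3100)²·0.33²/152 = 0.000125993
  stratum West: (1100/3100)²·3.58²/123 = 0.0131197
V_st = 0.0445935
V_srs = s²/n = 49.20/341 = 0.144282
Relative efficiency = V_srs / V_st = 0.144282/0.0445935 = 3.2355

RE ≈ 3.235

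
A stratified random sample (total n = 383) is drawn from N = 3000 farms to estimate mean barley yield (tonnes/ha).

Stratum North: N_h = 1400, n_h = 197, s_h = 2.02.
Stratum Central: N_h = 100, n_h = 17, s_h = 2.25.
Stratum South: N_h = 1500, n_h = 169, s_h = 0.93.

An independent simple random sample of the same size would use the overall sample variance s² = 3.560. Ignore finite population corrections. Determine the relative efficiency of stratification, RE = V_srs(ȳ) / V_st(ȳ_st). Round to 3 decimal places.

RE ≈ 1.519

V̂(ȳ_st) = Σ W_h² s_h²/n_h, with W_h = N_h/N and N = 3000:
  stratum North: (1400/3000)²·2.02²/197 = 0.00451076
  stratum Central: (100/3000)²·2.25²/17 = 0.000330882
  stratum South: (1500/3000)²·0.93²/169 = 0.00127944
V_st = 0.00612108
V_srs = s²/n = 3.560/383 = 0.00929504
Relative efficiency = V_srs / V_st = 0.00929504/0.00612108 = 1.5185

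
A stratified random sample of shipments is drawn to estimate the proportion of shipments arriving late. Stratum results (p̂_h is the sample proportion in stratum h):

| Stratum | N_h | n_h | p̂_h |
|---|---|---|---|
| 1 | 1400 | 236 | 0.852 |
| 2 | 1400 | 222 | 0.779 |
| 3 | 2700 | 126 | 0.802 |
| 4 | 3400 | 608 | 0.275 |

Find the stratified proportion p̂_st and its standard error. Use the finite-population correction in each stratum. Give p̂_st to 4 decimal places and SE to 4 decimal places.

N = 8900; stratum weights W_h = N_h/N.
p̂_st = Σ W_h p̂_h = (1400·0.852 + 1400·0.779 + 2700·0.802 + 3400·0.275)/8900 = 0.60492
V̂(p̂_st) = Σ W_h² (1 − n_h/N_h) p̂_h(1−p̂_h)/(n_h−1):
  stratum 1: (1400/8900)²·(1 − 236/1400)·0.852·0.148/235 = 1.10391e-05
  stratum 2: (1400/8900)²·(1 − 222/1400)·0.779·0.221/221 = 1.62193e-05
  stratum 3: (2700/8900)²·(1 − 126/2700)·0.802·0.198/125 = 0.000111461
  stratum 4: (3400/8900)²·(1 − 608/3400)·0.275·0.725/607 = 3.93637e-05
V̂(p̂_st) = 0.000178083; SE = √V̂ = 0.0133448

p̂_st ≈ 0.6049, SE ≈ 0.0133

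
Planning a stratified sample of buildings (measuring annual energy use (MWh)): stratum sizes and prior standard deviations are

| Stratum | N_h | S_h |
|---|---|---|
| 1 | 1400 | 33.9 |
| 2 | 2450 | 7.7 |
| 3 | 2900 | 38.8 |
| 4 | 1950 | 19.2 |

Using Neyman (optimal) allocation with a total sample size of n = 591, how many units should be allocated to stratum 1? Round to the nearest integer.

Neyman allocation: n_h = n · N_h S_h / Σ N_i S_i, with n = 591.
  stratum 1: N_h·S_h = 1400·33.9 = 47460.00
  stratum 2: N_h·S_h = 2450·7.7 = 18865.00
  stratum 3: N_h·S_h = 2900·38.8 = 112520.00
  stratum 4: N_h·S_h = 1950·19.2 = 37440.00
Σ N_h S_h = 216285.00
n for stratum 1 = 591·47460.00/216285.00 = 129.685 → 130

130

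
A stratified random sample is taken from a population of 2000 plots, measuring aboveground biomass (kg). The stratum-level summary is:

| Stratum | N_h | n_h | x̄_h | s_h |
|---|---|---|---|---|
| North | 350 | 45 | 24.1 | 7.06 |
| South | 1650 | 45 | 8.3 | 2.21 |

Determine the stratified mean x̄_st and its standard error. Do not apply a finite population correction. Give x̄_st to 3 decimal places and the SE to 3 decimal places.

x̄_st ≈ 11.065, SE ≈ 0.328

x̄_st = Σ W_h x̄_h = (350·24.1 + 1650·8.3)/2000 = 11.06500
V̂(x̄_st) = Σ W_h² s_h²/n_h, with W_h = N_h/N and N = 2000:
  stratum North: (350/2000)²·7.06²/45 = 0.0339213
  stratum South: (1650/2000)²·2.21²/45 = 0.073872
V̂(x̄_st) = 0.107793
SE(x̄_st) = √0.107793 = 0.328319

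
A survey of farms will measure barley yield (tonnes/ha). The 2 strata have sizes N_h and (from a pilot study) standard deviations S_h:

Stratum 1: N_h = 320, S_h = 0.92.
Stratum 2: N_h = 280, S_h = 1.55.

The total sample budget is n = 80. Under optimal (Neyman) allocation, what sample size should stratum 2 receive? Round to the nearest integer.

Neyman allocation: n_h = n · N_h S_h / Σ N_i S_i, with n = 80.
  stratum 1: N_h·S_h = 320·0.92 = 294.40
  stratum 2: N_h·S_h = 280·1.55 = 434.00
Σ N_h S_h = 728.40
n for stratum 2 = 80·434.00/728.40 = 47.666 → 48

48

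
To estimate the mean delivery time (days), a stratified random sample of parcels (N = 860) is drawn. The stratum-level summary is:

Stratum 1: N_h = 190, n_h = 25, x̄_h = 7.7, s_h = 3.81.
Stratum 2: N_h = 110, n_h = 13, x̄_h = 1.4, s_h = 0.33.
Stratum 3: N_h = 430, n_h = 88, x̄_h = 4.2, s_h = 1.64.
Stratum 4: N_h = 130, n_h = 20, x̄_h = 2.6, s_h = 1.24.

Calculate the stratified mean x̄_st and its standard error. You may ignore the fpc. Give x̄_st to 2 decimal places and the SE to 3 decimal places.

x̄_st = Σ W_h x̄_h = (190·7.7 + 110·1.4 + 430·4.2 + 130·2.6)/860 = 4.37326
V̂(x̄_st) = Σ W_h² s_h²/n_h, with W_h = N_h/N and N = 860:
  stratum 1: (190/860)²·3.81²/25 = 0.0283413
  stratum 2: (110/860)²·0.33²/13 = 0.000137048
  stratum 3: (430/860)²·1.64²/88 = 0.00764091
  stratum 4: (130/860)²·1.24²/20 = 0.00175672
V̂(x̄_st) = 0.037876
SE(x̄_st) = √0.037876 = 0.194618

x̄_st ≈ 4.37, SE ≈ 0.195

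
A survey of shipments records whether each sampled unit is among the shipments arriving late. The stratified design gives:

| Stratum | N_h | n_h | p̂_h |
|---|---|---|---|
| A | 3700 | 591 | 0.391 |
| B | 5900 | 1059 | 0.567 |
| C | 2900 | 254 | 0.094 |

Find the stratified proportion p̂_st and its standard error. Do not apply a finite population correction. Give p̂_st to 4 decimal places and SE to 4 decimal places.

N = 12500; stratum weights W_h = N_h/N.
p̂_st = Σ W_h p̂_h = (3700·0.391 + 5900·0.567 + 2900·0.094)/12500 = 0.40517
V̂(p̂_st) = Σ W_h² p̂_h(1−p̂_h)/(n_h−1):
  stratum A: (3700/12500)²·0.391·0.609/590 = 3.53611e-05
  stratum B: (5900/12500)²·0.567·0.433/1058 = 5.16975e-05
  stratum C: (2900/12500)²·0.094·0.906/253 = 1.81181e-05
V̂(p̂_st) = 0.000105177; SE = √V̂ = 0.0102556

p̂_st ≈ 0.4052, SE ≈ 0.0103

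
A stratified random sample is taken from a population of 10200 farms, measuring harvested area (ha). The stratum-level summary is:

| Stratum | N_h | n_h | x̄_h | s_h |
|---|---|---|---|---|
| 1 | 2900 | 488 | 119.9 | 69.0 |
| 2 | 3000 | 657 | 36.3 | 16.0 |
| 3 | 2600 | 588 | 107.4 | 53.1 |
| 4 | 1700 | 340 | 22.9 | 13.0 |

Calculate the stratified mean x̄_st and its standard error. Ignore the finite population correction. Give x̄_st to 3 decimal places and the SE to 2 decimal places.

x̄_st = Σ W_h x̄_h = (2900·119.9 + 3000·36.3 + 2600·107.4 + 1700·22.9)/10200 = 75.95882
V̂(x̄_st) = Σ W_h² s_h²/n_h, with W_h = N_h/N and N = 10200:
  stratum 1: (2900/10200)²·69.0²/488 = 0.788631
  stratum 2: (3000/10200)²·16.0²/657 = 0.0337067
  stratum 3: (2600/10200)²·53.1²/588 = 0.311572
  stratum 4: (1700/10200)²·13.0²/340 = 0.0138072
V̂(x̄_st) = 1.14772
SE(x̄_st) = √1.14772 = 1.07132

x̄_st ≈ 75.959, SE ≈ 1.07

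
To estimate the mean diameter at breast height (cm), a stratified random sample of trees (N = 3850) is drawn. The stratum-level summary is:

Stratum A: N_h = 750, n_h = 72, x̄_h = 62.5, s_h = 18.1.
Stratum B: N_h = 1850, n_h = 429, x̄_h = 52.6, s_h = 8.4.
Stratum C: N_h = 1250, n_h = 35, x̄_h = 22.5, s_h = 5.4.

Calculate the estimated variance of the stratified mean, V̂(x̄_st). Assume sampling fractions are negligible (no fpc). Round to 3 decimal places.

V̂(x̄_st) ≈ 0.298

V̂(x̄_st) = Σ W_h² s_h²/n_h, with W_h = N_h/N and N = 3850:
  stratum A: (750/3850)²·18.1²/72 = 0.172674
  stratum B: (1850/3850)²·8.4²/429 = 0.0379772
  stratum C: (1250/3850)²·5.4²/35 = 0.087825
V̂(x̄_st) = 0.298476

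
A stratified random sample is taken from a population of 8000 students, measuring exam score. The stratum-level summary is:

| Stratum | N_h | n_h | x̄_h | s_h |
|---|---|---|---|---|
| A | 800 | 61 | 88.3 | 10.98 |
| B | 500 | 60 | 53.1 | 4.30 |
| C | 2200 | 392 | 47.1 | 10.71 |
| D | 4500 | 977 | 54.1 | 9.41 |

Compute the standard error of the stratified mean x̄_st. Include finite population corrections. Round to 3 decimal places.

SE(x̄_st) ≈ 0.245

V̂(x̄_st) = Σ W_h² (1 − n_h/N_h) s_h²/n_h, with W_h = N_h/N and N = 8000:
  stratum A: (800/8000)²·(1 − 61/800)·10.98²/61 = 0.018257
  stratum B: (500/8000)²·(1 − 60/500)·4.30²/60 = 0.00105932
  stratum C: (2200/8000)²·(1 − 392/2200)·10.71²/392 = 0.0181859
  stratum D: (4500/8000)²·(1 − 977/4500)·9.41²/977 = 0.0224507
V̂(x̄_st) = 0.0599529
SE(x̄_st) = √0.0599529 = 0.244853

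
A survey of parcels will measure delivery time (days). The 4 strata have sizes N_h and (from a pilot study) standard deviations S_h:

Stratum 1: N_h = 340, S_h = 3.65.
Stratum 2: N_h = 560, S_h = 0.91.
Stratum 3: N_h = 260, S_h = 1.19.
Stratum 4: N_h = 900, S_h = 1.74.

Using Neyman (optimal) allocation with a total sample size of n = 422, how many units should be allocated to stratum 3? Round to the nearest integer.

Neyman allocation: n_h = n · N_h S_h / Σ N_i S_i, with n = 422.
  stratum 1: N_h·S_h = 340·3.65 = 1241.00
  stratum 2: N_h·S_h = 560·0.91 = 509.60
  stratum 3: N_h·S_h = 260·1.19 = 309.40
  stratum 4: N_h·S_h = 900·1.74 = 1566.00
Σ N_h S_h = 3626.00
n for stratum 3 = 422·309.40/3626.00 = 36.008 → 36

36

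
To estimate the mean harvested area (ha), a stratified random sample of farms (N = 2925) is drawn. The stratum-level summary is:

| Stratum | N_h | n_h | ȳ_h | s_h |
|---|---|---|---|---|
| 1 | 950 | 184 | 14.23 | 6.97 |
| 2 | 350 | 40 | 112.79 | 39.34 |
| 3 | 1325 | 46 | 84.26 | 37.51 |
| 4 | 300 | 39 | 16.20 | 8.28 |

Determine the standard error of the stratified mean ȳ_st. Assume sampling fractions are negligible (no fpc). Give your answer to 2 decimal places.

SE(ȳ_st) ≈ 2.62

V̂(ȳ_st) = Σ W_h² s_h²/n_h, with W_h = N_h/N and N = 2925:
  stratum 1: (950/2925)²·6.97²/184 = 0.0278512
  stratum 2: (350/2925)²·39.34²/40 = 0.553979
  stratum 3: (1325/2925)²·37.51²/46 = 6.27648
  stratum 4: (300/2925)²·8.28²/39 = 0.0184921
V̂(ȳ_st) = 6.8768
SE(ȳ_st) = √6.8768 = 2.62237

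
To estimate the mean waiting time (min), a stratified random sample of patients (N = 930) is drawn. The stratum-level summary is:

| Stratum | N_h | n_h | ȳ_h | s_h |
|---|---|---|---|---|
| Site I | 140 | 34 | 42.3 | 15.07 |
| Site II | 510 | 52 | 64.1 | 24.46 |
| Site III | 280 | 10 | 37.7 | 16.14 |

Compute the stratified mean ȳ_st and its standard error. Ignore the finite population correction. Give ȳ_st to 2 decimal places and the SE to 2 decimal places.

ȳ_st = Σ W_h ȳ_h = (140·42.3 + 510·64.1 + 280·37.7)/930 = 52.86989
V̂(ȳ_st) = Σ W_h² s_h²/n_h, with W_h = N_h/N and N = 930:
  stratum Site I: (140/930)²·15.07²/34 = 0.151369
  stratum Site II: (510/930)²·24.46²/52 = 3.46006
  stratum Site III: (280/930)²·16.14²/10 = 2.36133
V̂(ȳ_st) = 5.97277
SE(ȳ_st) = √5.97277 = 2.44392

ȳ_st ≈ 52.87, SE ≈ 2.44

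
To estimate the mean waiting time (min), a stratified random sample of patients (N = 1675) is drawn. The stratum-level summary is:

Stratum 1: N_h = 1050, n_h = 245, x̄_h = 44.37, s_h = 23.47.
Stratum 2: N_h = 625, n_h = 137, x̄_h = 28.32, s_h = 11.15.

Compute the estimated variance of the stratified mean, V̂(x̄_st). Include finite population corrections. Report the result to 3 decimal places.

V̂(x̄_st) ≈ 0.776

V̂(x̄_st) = Σ W_h² (1 − n_h/N_h) s_h²/n_h, with W_h = N_h/N and N = 1675:
  stratum 1: (1050/1675)²·(1 − 245/1050)·23.47²/245 = 0.677354
  stratum 2: (625/1675)²·(1 − 137/625)·11.15²/137 = 0.0986505
V̂(x̄_st) = 0.776004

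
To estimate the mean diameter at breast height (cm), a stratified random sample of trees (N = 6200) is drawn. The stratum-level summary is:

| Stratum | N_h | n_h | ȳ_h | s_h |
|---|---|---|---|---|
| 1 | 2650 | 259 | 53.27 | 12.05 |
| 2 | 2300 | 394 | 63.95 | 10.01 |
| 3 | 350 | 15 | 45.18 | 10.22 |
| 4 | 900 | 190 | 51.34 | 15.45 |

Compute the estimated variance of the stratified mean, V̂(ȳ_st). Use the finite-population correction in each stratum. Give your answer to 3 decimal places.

V̂(ȳ_st) = Σ W_h² (1 − n_h/N_h) s_h²/n_h, with W_h = N_h/N and N = 6200:
  stratum 1: (2650/6200)²·(1 − 259/2650)·12.05²/259 = 0.0924095
  stratum 2: (2300/6200)²·(1 − 394/2300)·10.01²/394 = 0.0290028
  stratum 3: (350/6200)²·(1 − 15/350)·10.22²/15 = 0.0212393
  stratum 4: (900/6200)²·(1 − 190/900)·15.45²/190 = 0.0208843
V̂(ȳ_st) = 0.163536

V̂(ȳ_st) ≈ 0.164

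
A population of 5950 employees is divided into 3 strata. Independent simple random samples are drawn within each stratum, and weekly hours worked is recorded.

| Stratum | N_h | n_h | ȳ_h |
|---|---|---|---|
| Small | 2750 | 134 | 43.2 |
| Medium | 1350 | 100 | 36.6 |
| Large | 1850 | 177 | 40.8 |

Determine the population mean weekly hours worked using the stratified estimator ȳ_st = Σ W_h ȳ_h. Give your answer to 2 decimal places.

N = Σ N_h = 5950. Stratum weights W_h = N_h/N.
ȳ_st = (2750·43.2 + 1350·36.6 + 1850·40.8) / 5950 = 40.9563

ȳ_st ≈ 40.96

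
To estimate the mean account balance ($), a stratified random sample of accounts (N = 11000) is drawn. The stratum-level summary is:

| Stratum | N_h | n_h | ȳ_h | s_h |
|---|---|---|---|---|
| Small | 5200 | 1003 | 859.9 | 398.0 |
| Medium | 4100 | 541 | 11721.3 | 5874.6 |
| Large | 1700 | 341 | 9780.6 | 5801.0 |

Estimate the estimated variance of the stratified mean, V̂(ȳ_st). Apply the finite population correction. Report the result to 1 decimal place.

V̂(ȳ_st) ≈ 9605.5

V̂(ȳ_st) = Σ W_h² (1 − n_h/N_h) s_h²/n_h, with W_h = N_h/N and N = 11000:
  stratum Small: (5200/11000)²·(1 − 1003/5200)·398.0²/1003 = 28.4854
  stratum Medium: (4100/11000)²·(1 − 541/4100)·5874.6²/541 = 7692.82
  stratum Large: (1700/11000)²·(1 − 341/1700)·5801.0²/341 = 1884.23
V̂(ȳ_st) = 9605.54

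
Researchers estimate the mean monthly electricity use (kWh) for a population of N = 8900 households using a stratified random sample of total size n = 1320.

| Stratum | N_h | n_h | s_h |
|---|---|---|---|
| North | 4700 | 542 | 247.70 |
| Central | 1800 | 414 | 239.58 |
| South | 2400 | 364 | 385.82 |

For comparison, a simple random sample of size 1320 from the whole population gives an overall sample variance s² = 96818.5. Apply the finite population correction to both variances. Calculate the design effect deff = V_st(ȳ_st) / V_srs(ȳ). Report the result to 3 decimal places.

deff ≈ 0.921

V̂(ȳ_st) = Σ W_h² (1 − n_h/N_h) s_h²/n_h, with W_h = N_h/N and N = 8900:
  stratum North: (4700/8900)²·(1 − 542/4700)·247.70²/542 = 27.929
  stratum Central: (1800/8900)²·(1 − 414/1800)·239.58²/414 = 4.36673
  stratum South: (2400/8900)²·(1 − 364/2400)·385.82²/364 = 25.2277
V_st = 57.5234
V_srs = (1 − 1320/8900)·96818.5/1320 = 62.4689
deff = V_st / V_srs = 57.5234/62.4689 = 0.9208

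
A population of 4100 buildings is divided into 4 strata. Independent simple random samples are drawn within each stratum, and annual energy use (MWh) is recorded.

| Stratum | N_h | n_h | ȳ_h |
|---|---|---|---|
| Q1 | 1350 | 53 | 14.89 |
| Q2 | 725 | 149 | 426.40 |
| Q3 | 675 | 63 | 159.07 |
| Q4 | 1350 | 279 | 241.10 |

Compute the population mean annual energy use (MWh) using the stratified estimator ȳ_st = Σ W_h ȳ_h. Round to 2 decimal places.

N = Σ N_h = 4100. Stratum weights W_h = N_h/N.
ȳ_st = (1350·14.89 + 725·426.40 + 675·159.07 + 1350·241.10) / 4100 = 185.8777

ȳ_st ≈ 185.88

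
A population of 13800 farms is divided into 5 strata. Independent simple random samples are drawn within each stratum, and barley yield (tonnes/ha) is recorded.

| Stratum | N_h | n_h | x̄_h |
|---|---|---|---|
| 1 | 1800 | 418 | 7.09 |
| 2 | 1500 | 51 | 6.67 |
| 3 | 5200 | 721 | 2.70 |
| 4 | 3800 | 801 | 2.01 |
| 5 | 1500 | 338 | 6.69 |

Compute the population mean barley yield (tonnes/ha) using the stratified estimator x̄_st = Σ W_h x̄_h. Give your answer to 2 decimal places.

x̄_st ≈ 3.95

N = Σ N_h = 13800. Stratum weights W_h = N_h/N.
x̄_st = (1800·7.09 + 1500·6.67 + 5200·2.70 + 3800·2.01 + 1500·6.69) / 13800 = 3.9478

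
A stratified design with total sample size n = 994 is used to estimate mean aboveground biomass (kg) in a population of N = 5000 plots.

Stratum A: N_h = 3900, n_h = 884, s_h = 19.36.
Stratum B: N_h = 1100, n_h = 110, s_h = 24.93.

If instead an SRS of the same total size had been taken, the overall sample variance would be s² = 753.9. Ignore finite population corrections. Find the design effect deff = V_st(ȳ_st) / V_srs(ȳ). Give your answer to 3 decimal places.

V̂(ȳ_st) = Σ W_h² s_h²/n_h, with W_h = N_h/N and N = 5000:
  stratum A: (3900/5000)²·19.36²/884 = 0.257957
  stratum B: (1100/5000)²·24.93²/110 = 0.273462
V_st = 0.531419
V_srs = s²/n = 753.9/994 = 0.758451
deff = V_st / V_srs = 0.531419/0.758451 = 0.7007

deff ≈ 0.701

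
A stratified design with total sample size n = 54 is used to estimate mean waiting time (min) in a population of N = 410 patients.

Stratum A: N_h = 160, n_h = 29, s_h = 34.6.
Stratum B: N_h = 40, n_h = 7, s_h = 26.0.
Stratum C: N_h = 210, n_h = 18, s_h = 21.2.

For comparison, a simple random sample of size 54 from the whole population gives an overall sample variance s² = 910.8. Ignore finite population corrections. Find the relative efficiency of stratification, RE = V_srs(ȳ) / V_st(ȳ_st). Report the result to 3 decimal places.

RE ≈ 1.226

V̂(ȳ_st) = Σ W_h² s_h²/n_h, with W_h = N_h/N and N = 410:
  stratum A: (160/410)²·34.6²/29 = 6.28675
  stratum B: (40/410)²·26.0²/7 = 0.919181
  stratum C: (210/410)²·21.2²/18 = 6.55043
V_st = 13.7564
V_srs = s²/n = 910.8/54 = 16.8667
Relative efficiency = V_srs / V_st = 16.8667/13.7564 = 1.2261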